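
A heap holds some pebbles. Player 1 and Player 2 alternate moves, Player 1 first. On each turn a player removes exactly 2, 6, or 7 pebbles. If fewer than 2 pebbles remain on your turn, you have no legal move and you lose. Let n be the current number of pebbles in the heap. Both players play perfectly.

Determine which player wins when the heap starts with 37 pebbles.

Player 1 wins.

Classify positions by backward induction: terminal positions (no move available) are L. From any other position, the mover wins iff some move reaches an L.
n=0: no move → L
n=1: no move → L
n=2: reaches L-position 0 → W
n=3: reaches L-position 1 → W
n=4: only reaches 2(W), which is W → L
n=5: only reaches 3(W), which is W → L
n=6: reaches L-position 4 → W
n=7: reaches L-position 5 → W
n=8: reaches L-position 1 → W
n=9: only reaches 7(W), 3(W), 2(W), all W → L
n=10: reaches L-position 4 → W
n=11: reaches L-position 9 → W
n=12: reaches L-position 5 → W
n=13: only reaches 11(W), 7(W), 6(W), all W → L
n=14: only reaches 12(W), 8(W), 7(W), all W → L
n=15: reaches L-position 13 → W
n=16: reaches L-position 14 → W
n=17: only reaches 15(W), 11(W), 10(W), all W → L
n=18: only reaches 16(W), 12(W), 11(W), all W → L
n=19: reaches L-position 17 → W
n=20: reaches L-position 18 → W
n=21: reaches L-position 14 → W
n=22: only reaches 20(W), 16(W), 15(W), all W → L
n=23: reaches L-position 17 → W
n=24: reaches L-position 22 → W
n=25: reaches L-position 18 → W
n=26: only reaches 24(W), 20(W), 19(W), all W → L
n=27: only reaches 25(W), 21(W), 20(W), all W → L
n=28: reaches L-position 26 → W
n=29: reaches L-position 27 → W
n=30: only reaches 28(W), 24(W), 23(W), all W → L
n=31: only reaches 29(W), 25(W), 24(W), all W → L
n=32: reaches L-position 30 → W
n=33: reaches L-position 31 → W
n=34: reaches L-position 27 → W
n=35: only reaches 33(W), 29(W), 28(W), all W → L
n=36: reaches L-position 30 → W
n=37: reaches L-position 35 → W
From 37 Player 1 can remove 2, leaving 35, reaching an L position.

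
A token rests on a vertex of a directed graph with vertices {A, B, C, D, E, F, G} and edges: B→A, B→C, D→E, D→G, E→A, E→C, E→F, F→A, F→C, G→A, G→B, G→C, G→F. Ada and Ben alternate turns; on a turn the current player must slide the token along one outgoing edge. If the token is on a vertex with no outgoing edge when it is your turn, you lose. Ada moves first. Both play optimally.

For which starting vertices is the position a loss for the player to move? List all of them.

Work bottom-up. With no move the player to move loses. Otherwise the position is W if at least one move leads to an L position for the opponent, and L if every move leads to a W.
Every edge goes from a vertex to one that appears earlier in the order A, C, F, B, E, G, D, so processing vertices in that order labels each vertex after all of its successors.
A: no outgoing edge → L
C: no outgoing edge → L
F: W (go to C, an L position)
B: W (go to C, an L position)
E: W (go to C, an L position)
G: W (go to C, an L position)
D: L (options G(W), E(W) are all W)
The losing starting vertices are exactly the entries labelled L in this table (3 of them).

A, C, D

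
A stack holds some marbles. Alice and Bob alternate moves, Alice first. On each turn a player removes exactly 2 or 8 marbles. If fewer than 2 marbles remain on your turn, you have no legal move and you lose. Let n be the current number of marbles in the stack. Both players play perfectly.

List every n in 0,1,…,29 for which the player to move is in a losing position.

0, 1, 4, 5, 10, 11, 14, 15, 20, 21, 24, 25

Label each position W (a win for the player to move) or L (a loss). A position with no legal move is L; any other position is W exactly when some move reaches an L, and L when every move reaches a W.
n=0: no move → L
n=1: no move → L
n=2: W (go to 0, an L position)
n=3: W (go to 1, an L position)
n=4: L (sole option 2(W) is W)
n=5: L (sole option 3(W) is W)
n=6: W (go to 4, an L position)
n=7: W (go to 5, an L position)
n=8: W (go to 0, an L position)
n=9: W (go to 1, an L position)
n=10: L (options 8(W), 2(W) are all W)
n=11: L (options 9(W), 3(W) are all W)
n=12: W (go to 10, an L position)
n=13: W (go to 11, an L position)
n=14: L (options 12(W), 6(W) are all W)
n=15: L (options 13(W), 7(W) are all W)
n=16: W (go to 14, an L position)
n=17: W (go to 15, an L position)
n=18: W (go to 10, an L position)
n=19: W (go to 11, an L position)
n=20: L (options 18(W), 12(W) are all W)
n=21: L (options 19(W), 13(W) are all W)
n=22: W (go to 20, an L position)
n=23: W (go to 21, an L position)
n=24: L (options 22(W), 16(W) are all W)
n=25: L (options 23(W), 17(W) are all W)
n=26: W (go to 24, an L position)
n=27: W (go to 25, an L position)
n=28: W (go to 20, an L position)
n=29: W (go to 21, an L position)
The losing starting values of n are exactly the entries labelled L in this table (12 of them).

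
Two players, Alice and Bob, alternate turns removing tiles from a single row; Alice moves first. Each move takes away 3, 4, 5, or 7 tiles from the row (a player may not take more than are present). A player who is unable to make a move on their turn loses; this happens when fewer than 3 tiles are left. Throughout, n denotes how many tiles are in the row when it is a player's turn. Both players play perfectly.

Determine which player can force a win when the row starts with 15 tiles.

Label each position W (a win for the player to move) or L (a loss). A position with no legal move is L; any other position is W exactly when some move reaches an L, and L when every move reaches a W.
n=0: no move → L
n=1: no move → L
n=2: no move → L
n=3: W (go to 0, an L position)
n=4: W (go to 1, an L position)
n=5: W (go to 2, an L position)
n=6: W (go to 2, an L position)
n=7: W (go to 2, an L position)
n=8: W (go to 1, an L position)
n=9: W (go to 2, an L position)
n=10: L (options 7(W), 6(W), 5(W), 3(W) are all W)
n=11: L (options 8(W), 7(W), 6(W), 4(W) are all W)
n=12: L (options 9(W), 8(W), 7(W), 5(W) are all W)
n=13: W (go to 10, an L position)
n=14: W (go to 11, an L position)
n=15: W (go to 12, an L position)
From 15 Alice can remove 3, leaving 12, reaching an L position.

Alice wins.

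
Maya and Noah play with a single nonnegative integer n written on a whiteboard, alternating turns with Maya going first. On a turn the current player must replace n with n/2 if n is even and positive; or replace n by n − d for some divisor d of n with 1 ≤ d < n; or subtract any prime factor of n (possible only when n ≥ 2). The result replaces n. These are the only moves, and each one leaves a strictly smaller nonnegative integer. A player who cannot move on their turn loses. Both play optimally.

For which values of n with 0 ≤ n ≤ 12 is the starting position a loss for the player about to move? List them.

0, 1, 4, 9

Work bottom-up. With no move the player to move loses. Otherwise the position is W if at least one move leads to an L position for the opponent, and L if every move leads to a W.
n=0: no move → L
n=1: no move → L
n=2: can move to 0, which is L ⇒ W
n=3: can move to 0, which is L ⇒ W
n=4: moves to 2(W), 3(W); every one is W ⇒ L
n=5: can move to 0, which is L ⇒ W
n=6: can move to 4, which is L ⇒ W
n=7: can move to 0, which is L ⇒ W
n=8: can move to 4, which is L ⇒ W
n=9: moves to 6(W), 8(W); every one is W ⇒ L
n=10: can move to 9, which is L ⇒ W
n=11: can move to 0, which is L ⇒ W
n=12: can move to 9, which is L ⇒ W
The losing starting values of n are exactly the entries labelled L in this table (4 of them).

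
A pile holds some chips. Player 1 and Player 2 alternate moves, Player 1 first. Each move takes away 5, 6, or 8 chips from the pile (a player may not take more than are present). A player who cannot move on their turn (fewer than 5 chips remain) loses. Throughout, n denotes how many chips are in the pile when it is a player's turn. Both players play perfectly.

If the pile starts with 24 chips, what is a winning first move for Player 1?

Positions with no move are L. A position that does have a move is losing for the player to move precisely when every available move leads to a winning position for the opponent. Fill in the labels:
n=0: no move → L
n=1: no move → L
n=2: no move → L
n=3: no move → L
n=4: no move → L
n=5: reaches L-position 0 → W
n=6: reaches L-position 1 → W
n=7: reaches L-position 2 → W
n=8: reaches L-position 3 → W
n=9: reaches L-position 4 → W
n=10: reaches L-position 4 → W
n=11: reaches L-position 3 → W
n=12: reaches L-position 4 → W
n=13: only reaches 8(W), 7(W), 5(W), all W → L
n=14: only reaches 9(W), 8(W), 6(W), all W → L
n=15: only reaches 10(W), 9(W), 7(W), all W → L
n=16: only reaches 11(W), 10(W), 8(W), all W → L
n=17: only reaches 12(W), 11(W), 9(W), all W → L
n=18: reaches L-position 13 → W
n=19: reaches L-position 14 → W
n=20: reaches L-position 15 → W
n=21: reaches L-position 16 → W
n=22: reaches L-position 17 → W
n=23: reaches L-position 17 → W
n=24: reaches L-position 16 → W
From 24, the L positions reachable in one move are: 16.

Remove 8, leaving 16.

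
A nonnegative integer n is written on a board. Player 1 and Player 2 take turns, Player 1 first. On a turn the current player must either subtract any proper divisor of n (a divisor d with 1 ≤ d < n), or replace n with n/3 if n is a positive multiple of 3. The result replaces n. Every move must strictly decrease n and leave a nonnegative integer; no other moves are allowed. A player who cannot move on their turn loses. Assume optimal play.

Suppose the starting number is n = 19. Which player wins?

Use the standard recursion: the mover loses at a terminal position; elsewhere, the mover wins exactly when some move hands the opponent an L position.
n=0: no move → L
n=1: no move → L
n=2: →1(L), so W
n=3: →1(L), so W
n=4: →2(W), 3(W) — all W, so L
n=5: →4(L), so W
n=6: →4(L), so W
n=7: →6(W) only, which is W, so L
n=8: →4(L), so W
n=9: →3(W), 6(W), 8(W) — all W, so L
n=10: →9(L), so W
n=11: →10(W) only, which is W, so L
n=12: →4(L), so W
n=13: →12(W) only, which is W, so L
n=14: →7(L), so W
n=15: →5(W), 10(W), 12(W), 14(W) — all W, so L
n=16: →15(L), so W
n=17: →16(W) only, which is W, so L
n=18: →9(L), so W
n=19: →18(W) only, which is W, so L
The starting position 19 is L: whatever Player 1 does, the opponent receives a W position.

Player 2 wins.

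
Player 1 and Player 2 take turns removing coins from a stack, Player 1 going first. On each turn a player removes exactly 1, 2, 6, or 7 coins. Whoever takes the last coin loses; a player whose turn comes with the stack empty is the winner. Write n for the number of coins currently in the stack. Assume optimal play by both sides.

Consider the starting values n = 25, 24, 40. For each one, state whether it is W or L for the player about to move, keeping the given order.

Work bottom-up. With no move the player to move wins. Otherwise the position is W if at least one move leads to an L position for the opponent, and L if every move leads to a W.
n=0: no move; the opponent has just taken the last coin and therefore loses → W
n=1: L (sole option 0(W) is W)
n=2: W (go to 1, an L position)
n=3: W (go to 1, an L position)
n=4: L (options 3(W), 2(W) are all W)
n=5: W (go to 4, an L position)
n=6: W (go to 4, an L position)
n=7: W (go to 1, an L position)
n=8: W (go to 1, an L position)
n=9: L (options 8(W), 7(W), 3(W), 2(W) are all W)
n=10: W (go to 9, an L position)
n=11: W (go to 9, an L position)
n=12: L (options 11(W), 10(W), 6(W), 5(W) are all W)
n=13: W (go to 12, an L position)
n=14: W (go to 12, an L position)
n=15: W (go to 9, an L position)
n=16: W (go to 9, an L position)
n=17: L (options 16(W), 15(W), 11(W), 10(W) are all W)
n=18: W (go to 17, an L position)
n=19: W (go to 17, an L position)
n=20: L (options 19(W), 18(W), 14(W), 13(W) are all W)
n=21: W (go to 20, an L position)
n=22: W (go to 20, an L position)
n=23: W (go to 17, an L position)
n=24: W (go to 17, an L position)
n=25: L (options 24(W), 23(W), 19(W), 18(W) are all W)
n=26: W (go to 25, an L position)
n=27: W (go to 25, an L position)
n=28: L (options 27(W), 26(W), 22(W), 21(W) are all W)
n=29: W (go to 28, an L position)
n=30: W (go to 28, an L position)
n=31: W (go to 25, an L position)
n=32: W (go to 25, an L position)
n=33: L (options 32(W), 31(W), 27(W), 26(W) are all W)
n=34: W (go to 33, an L position)
n=35: W (go to 33, an L position)
n=36: L (options 35(W), 34(W), 30(W), 29(W) are all W)
n=37: W (go to 36, an L position)
n=38: W (go to 36, an L position)
n=39: W (go to 33, an L position)
n=40: W (go to 33, an L position)

25: L, 24: W, 40: W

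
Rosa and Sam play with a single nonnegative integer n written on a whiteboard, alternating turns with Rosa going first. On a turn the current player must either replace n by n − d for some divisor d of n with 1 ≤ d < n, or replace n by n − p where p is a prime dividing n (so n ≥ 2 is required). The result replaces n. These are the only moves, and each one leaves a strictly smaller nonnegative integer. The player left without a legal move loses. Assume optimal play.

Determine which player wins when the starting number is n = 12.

Label each position W (a win for the player to move) or L (a loss). A position with no legal move is L; any other position is W exactly when some move reaches an L, and L when every move reaches a W.
n=0: no move → L
n=1: no move → L
n=2: can move to 0, which is L ⇒ W
n=3: can move to 0, which is L ⇒ W
n=4: moves to 2(W), 3(W); every one is W ⇒ L
n=5: can move to 0, which is L ⇒ W
n=6: can move to 4, which is L ⇒ W
n=7: can move to 0, which is L ⇒ W
n=8: can move to 4, which is L ⇒ W
n=9: moves to 6(W), 8(W); every one is W ⇒ L
n=10: can move to 9, which is L ⇒ W
n=11: can move to 0, which is L ⇒ W
n=12: can move to 9, which is L ⇒ W
The starting position 12 is W: Rosa should move to 9, handing over an L position.

Rosa wins.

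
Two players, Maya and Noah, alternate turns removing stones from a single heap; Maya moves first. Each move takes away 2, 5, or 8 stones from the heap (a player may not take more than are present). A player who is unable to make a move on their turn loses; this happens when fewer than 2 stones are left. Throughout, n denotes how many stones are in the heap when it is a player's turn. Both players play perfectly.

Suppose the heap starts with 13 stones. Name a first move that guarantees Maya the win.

Remove 2, leaving 11.

Use the standard recursion: the mover loses at a terminal position; elsewhere, the mover wins exactly when some move hands the opponent an L position.
n=0: no move → L
n=1: no move → L
n=2: →0(L), so W
n=3: →1(L), so W
n=4: →2(W) only, which is W, so L
n=5: →0(L), so W
n=6: →4(L), so W
n=7: →5(W), 2(W) — all W, so L
n=8: →0(L), so W
n=9: →7(L), so W
n=10: →8(W), 5(W), 2(W) — all W, so L
n=11: →9(W), 6(W), 3(W) — all W, so L
n=12: →10(L), so W
n=13: →11(L), so W
From 13, the L positions reachable in one move are: 11.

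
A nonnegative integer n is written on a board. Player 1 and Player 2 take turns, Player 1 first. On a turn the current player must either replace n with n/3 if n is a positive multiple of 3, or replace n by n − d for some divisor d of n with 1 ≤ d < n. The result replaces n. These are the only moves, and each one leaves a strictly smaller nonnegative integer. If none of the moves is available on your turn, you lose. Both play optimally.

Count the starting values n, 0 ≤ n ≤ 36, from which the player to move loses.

Compute win/loss labels from the base case upward. A position with no move is L. Any other position is W if it can reach an L in one move, else L.
n=0: no move → L
n=1: no move → L
n=2: can move to 1, which is L ⇒ W
n=3: can move to 1, which is L ⇒ W
n=4: moves to 2(W), 3(W); every one is W ⇒ L
n=5: can move to 4, which is L ⇒ W
n=6: can move to 4, which is L ⇒ W
n=7: the only move is to 6(W), a W ⇒ L
n=8: can move to 4, which is L ⇒ W
n=9: moves to 3(W), 6(W), 8(W); every one is W ⇒ L
n=10: can move to 9, which is L ⇒ W
n=11: the only move is to 10(W), a W ⇒ L
n=12: can move to 4, which is L ⇒ W
n=13: the only move is to 12(W), a W ⇒ L
n=14: can move to 7, which is L ⇒ W
n=15: moves to 5(W), 10(W), 12(W), 14(W); every one is W ⇒ L
n=16: can move to 15, which is L ⇒ W
n=17: the only move is to 16(W), a W ⇒ L
n=18: can move to 9, which is L ⇒ W
n=19: the only move is to 18(W), a W ⇒ L
n=20: can move to 15, which is L ⇒ W
n=21: can move to 7, which is L ⇒ W
n=22: can move to 11, which is L ⇒ W
n=23: the only move is to 22(W), a W ⇒ L
n=24: can move to 23, which is L ⇒ W
n=25: moves to 20(W), 24(W); every one is W ⇒ L
n=26: can move to 13, which is L ⇒ W
n=27: can move to 9, which is L ⇒ W
n=28: moves to 14(W), 21(W), 24(W), 26(W), 27(W); every one is W ⇒ L
n=29: can move to 28, which is L ⇒ W
n=30: can move to 15, which is L ⇒ W
n=31: the only move is to 30(W), a W ⇒ L
n=32: can move to 28, which is L ⇒ W
n=33: can move to 11, which is L ⇒ W
n=34: can move to 17, which is L ⇒ W
n=35: can move to 28, which is L ⇒ W
n=36: moves to 12(W), 18(W), 24(W), 27(W), 30(W), 32(W), 33(W), 34(W), 35(W); every one is W ⇒ L
L entries with 0 ≤ n ≤ 36: n = 0, 1, 4, 7, 9, 11, 13, 15, 17, 19, 23, 25, 28, 31, 36; that makes 15.

15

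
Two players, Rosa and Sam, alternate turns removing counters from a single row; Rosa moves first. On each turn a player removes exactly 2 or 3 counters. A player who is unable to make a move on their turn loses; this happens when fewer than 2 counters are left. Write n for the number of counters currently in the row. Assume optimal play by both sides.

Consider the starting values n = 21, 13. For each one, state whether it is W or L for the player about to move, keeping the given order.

Label each position W (a win for the player to move) or L (a loss). A position with no legal move is L; any other position is W exactly when some move reaches an L, and L when every move reaches a W.
n=0: no move → L
n=1: no move → L
n=2: reaches L-position 0 → W
n=3: reaches L-position 1 → W
n=4: reaches L-position 1 → W
n=5: only reaches 3(W), 2(W), all W → L
n=6: only reaches 4(W), 3(W), all W → L
n=7: reaches L-position 5 → W
n=8: reaches L-position 6 → W
n=9: reaches L-position 6 → W
n=10: only reaches 8(W), 7(W), all W → L
n=11: only reaches 9(W), 8(W), all W → L
n=12: reaches L-position 10 → W
n=13: reaches L-position 11 → W
n=14: reaches L-position 11 → W
n=15: only reaches 13(W), 12(W), all W → L
n=16: only reaches 14(W), 13(W), all W → L
n=17: reaches L-position 15 → W
n=18: reaches L-position 16 → W
n=19: reaches L-position 16 → W
n=20: only reaches 18(W), 17(W), all W → L
n=21: only reaches 19(W), 18(W), all W → L

21: L, 13: W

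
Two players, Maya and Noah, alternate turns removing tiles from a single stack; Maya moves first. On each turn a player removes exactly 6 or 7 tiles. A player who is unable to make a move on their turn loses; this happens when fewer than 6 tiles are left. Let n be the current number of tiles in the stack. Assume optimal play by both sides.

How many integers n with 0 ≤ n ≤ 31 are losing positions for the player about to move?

18

Compute win/loss labels from the base case upward. A position with no move is L. Any other position is W if it can reach an L in one move, else L.
n=0: no move → L
n=1: no move → L
n=2: no move → L
n=3: no move → L
n=4: no move → L
n=5: no move → L
n=6: →0(L), so W
n=7: →1(L), so W
n=8: →2(L), so W
n=9: →3(L), so W
n=10: →4(L), so W
n=11: →5(L), so W
n=12: →5(L), so W
n=13: →7(W), 6(W) — all W, so L
n=14: →8(W), 7(W) — all W, so L
n=15: →9(W), 8(W) — all W, so L
n=16: →10(W), 9(W) — all W, so L
n=17: →11(W), 10(W) — all W, so L
n=18: →12(W), 11(W) — all W, so L
n=19: →13(L), so W
n=20: →14(L), so W
n=21: →15(L), so W
n=22: →16(L), so W
n=23: →17(L), so W
n=24: →18(L), so W
n=25: →18(L), so W
n=26: →20(W), 19(W) — all W, so L
n=27: →21(W), 20(W) — all W, so L
n=28: →22(W), 21(W) — all W, so L
n=29: →23(W), 22(W) — all W, so L
n=30: →24(W), 23(W) — all W, so L
n=31: →25(W), 24(W) — all W, so L
L entries with 0 ≤ n ≤ 31: n = 0, 1, 2, 3, 4, 5, 13, 14, 15, 16, 17, 18, 26, 27, 28, 29, 30, 31; that makes 18.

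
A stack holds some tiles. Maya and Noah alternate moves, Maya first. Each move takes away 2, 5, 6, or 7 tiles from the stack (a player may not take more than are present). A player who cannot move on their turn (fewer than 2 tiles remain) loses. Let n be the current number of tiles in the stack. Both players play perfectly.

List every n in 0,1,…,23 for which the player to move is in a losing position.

0, 1, 4, 12, 13, 16

Classify positions by backward induction: terminal positions (no move available) are L. From any other position, the mover wins iff some move reaches an L.
n=0: no move → L
n=1: no move → L
n=2: W (go to 0, an L position)
n=3: W (go to 1, an L position)
n=4: L (sole option 2(W) is W)
n=5: W (go to 0, an L position)
n=6: W (go to 4, an L position)
n=7: W (go to 1, an L position)
n=8: W (go to 1, an L position)
n=9: W (go to 4, an L position)
n=10: W (go to 4, an L position)
n=11: W (go to 4, an L position)
n=12: L (options 10(W), 7(W), 6(W), 5(W) are all W)
n=13: L (options 11(W), 8(W), 7(W), 6(W) are all W)
n=14: W (go to 12, an L position)
n=15: W (go to 13, an L position)
n=16: L (options 14(W), 11(W), 10(W), 9(W) are all W)
n=17: W (go to 12, an L position)
n=18: W (go to 16, an L position)
n=19: W (go to 13, an L position)
n=20: W (go to 13, an L position)
n=21: W (go to 16, an L position)
n=22: W (go to 16, an L position)
n=23: W (go to 16, an L position)
The losing starting values of n are exactly the entries labelled L in this table (6 of them).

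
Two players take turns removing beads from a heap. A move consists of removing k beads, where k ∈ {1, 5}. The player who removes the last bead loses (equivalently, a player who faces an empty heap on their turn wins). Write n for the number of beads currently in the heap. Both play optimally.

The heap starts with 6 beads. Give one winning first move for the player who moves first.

Remove 1, leaving 5.

Build the W/L table. Terminal = W. A non-terminal position is W if it has a move to some L; otherwise it is L.
n=0: no move; the opponent has just taken the last bead and therefore loses → W
n=1: only reaches 0(W), which is W → L
n=2: reaches L-position 1 → W
n=3: only reaches 2(W), which is W → L
n=4: reaches L-position 3 → W
n=5: only reaches 4(W), 0(W), all W → L
n=6: reaches L-position 5 → W
From 6, the L positions reachable in one move are: 5, 1. Any move reaching one of these is winning.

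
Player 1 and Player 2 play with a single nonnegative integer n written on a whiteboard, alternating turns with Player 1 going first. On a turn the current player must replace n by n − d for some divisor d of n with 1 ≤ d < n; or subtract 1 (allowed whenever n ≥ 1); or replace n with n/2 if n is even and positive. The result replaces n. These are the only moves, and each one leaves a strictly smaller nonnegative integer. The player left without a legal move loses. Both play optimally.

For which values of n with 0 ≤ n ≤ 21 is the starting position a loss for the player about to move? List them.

Work bottom-up. With no move the player to move loses. Otherwise the position is W if at least one move leads to an L position for the opponent, and L if every move leads to a W.
n=0: no move → L
n=1: can move to 0, which is L ⇒ W
n=2: the only move is to 1(W), a W ⇒ L
n=3: can move to 2, which is L ⇒ W
n=4: can move to 2, which is L ⇒ W
n=5: the only move is to 4(W), a W ⇒ L
n=6: can move to 5, which is L ⇒ W
n=7: the only move is to 6(W), a W ⇒ L
n=8: can move to 7, which is L ⇒ W
n=9: moves to 6(W), 8(W); every one is W ⇒ L
n=10: can move to 5, which is L ⇒ W
n=11: the only move is to 10(W), a W ⇒ L
n=12: can move to 9, which is L ⇒ W
n=13: the only move is to 12(W), a W ⇒ L
n=14: can move to 7, which is L ⇒ W
n=15: moves to 10(W), 12(W), 14(W); every one is W ⇒ L
n=16: can move to 15, which is L ⇒ W
n=17: the only move is to 16(W), a W ⇒ L
n=18: can move to 9, which is L ⇒ W
n=19: the only move is to 18(W), a W ⇒ L
n=20: can move to 15, which is L ⇒ W
n=21: moves to 14(W), 18(W), 20(W); every one is W ⇒ L
The losing starting values of n are exactly the entries labelled L in this table (11 of them).

0, 2, 5, 7, 9, 11, 13, 15, 17, 19, 21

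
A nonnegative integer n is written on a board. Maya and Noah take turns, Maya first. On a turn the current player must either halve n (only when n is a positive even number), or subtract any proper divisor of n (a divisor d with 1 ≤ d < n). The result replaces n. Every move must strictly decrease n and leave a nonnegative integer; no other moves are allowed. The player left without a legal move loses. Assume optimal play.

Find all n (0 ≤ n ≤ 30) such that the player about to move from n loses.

Use the standard recursion: the mover loses at a terminal position; elsewhere, the mover wins exactly when some move hands the opponent an L position.
n=0: no move → L
n=1: no move → L
n=2: can move to 1, which is L ⇒ W
n=3: the only move is to 2(W), a W ⇒ L
n=4: can move to 3, which is L ⇒ W
n=5: the only move is to 4(W), a W ⇒ L
n=6: can move to 3, which is L ⇒ W
n=7: the only move is to 6(W), a W ⇒ L
n=8: can move to 7, which is L ⇒ W
n=9: moves to 6(W), 8(W); every one is W ⇒ L
n=10: can move to 5, which is L ⇒ W
n=11: the only move is to 10(W), a W ⇒ L
n=12: can move to 9, which is L ⇒ W
n=13: the only move is to 12(W), a W ⇒ L
n=14: can move to 7, which is L ⇒ W
n=15: moves to 10(W), 12(W), 14(W); every one is W ⇒ L
n=16: can move to 15, which is L ⇒ W
n=17: the only move is to 16(W), a W ⇒ L
n=18: can move to 9, which is L ⇒ W
n=19: the only move is to 18(W), a W ⇒ L
n=20: can move to 15, which is L ⇒ W
n=21: moves to 14(W), 18(W), 20(W); every one is W ⇒ L
n=22: can move to 11, which is L ⇒ W
n=23: the only move is to 22(W), a W ⇒ L
n=24: can move to 21, which is L ⇒ W
n=25: moves to 20(W), 24(W); every one is W ⇒ L
n=26: can move to 13, which is L ⇒ W
n=27: moves to 18(W), 24(W), 26(W); every one is W ⇒ L
n=28: can move to 21, which is L ⇒ W
n=29: the only move is to 28(W), a W ⇒ L
n=30: can move to 15, which is L ⇒ W
The losing starting values of n are exactly the entries labelled L in this table (16 of them).

0, 1, 3, 5, 7, 9, 11, 13, 15, 17, 19, 21, 23, 25, 27, 29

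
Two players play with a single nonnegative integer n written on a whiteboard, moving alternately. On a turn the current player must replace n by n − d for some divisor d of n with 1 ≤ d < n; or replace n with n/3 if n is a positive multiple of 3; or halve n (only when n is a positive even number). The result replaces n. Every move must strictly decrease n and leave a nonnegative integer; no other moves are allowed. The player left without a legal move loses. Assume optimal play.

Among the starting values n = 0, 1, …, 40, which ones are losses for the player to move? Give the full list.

0, 1, 4, 7, 9, 11, 13, 15, 17, 19, 23, 25, 28, 31, 36

Positions with no move are L. A position that does have a move is losing for the player to move precisely when every available move leads to a winning position for the opponent. Fill in the labels:
n=0: no move → L
n=1: no move → L
n=2: →1(L), so W
n=3: →1(L), so W
n=4: →2(W), 3(W) — all W, so L
n=5: →4(L), so W
n=6: →4(L), so W
n=7: →6(W) only, which is W, so L
n=8: →4(L), so W
n=9: →3(W), 6(W), 8(W) — all W, so L
n=10: →9(L), so W
n=11: →10(W) only, which is W, so L
n=12: →4(L), so W
n=13: →12(W) only, which is W, so L
n=14: →7(L), so W
n=15: →5(W), 10(W), 12(W), 14(W) — all W, so L
n=16: →15(L), so W
n=17: →16(W) only, which is W, so L
n=18: →9(L), so W
n=19: →18(W) only, which is W, so L
n=20: →15(L), so W
n=21: →7(L), so W
n=22: →11(L), so W
n=23: →22(W) only, which is W, so L
n=24: →23(L), so W
n=25: →20(W), 24(W) — all W, so L
n=26: →13(L), so W
n=27: →9(L), so W
n=28: →14(W), 21(W), 24(W), 26(W), 27(W) — all W, so L
n=29: →28(L), so W
n=30: →15(L), so W
n=31: →30(W) only, which is W, so L
n=32: →28(L), so W
n=33: →11(L), so W
n=34: →17(L), so W
n=35: →28(L), so W
n=36: →12(W), 18(W), 24(W), 27(W), 30(W), 32(W), 33(W), 34(W), 35(W) — all W, so L
n=37: →36(L), so W
n=38: →19(L), so W
n=39: →13(L), so W
n=40: →36(L), so W
Reading off the rows marked L gives the requested list; there are 15 such values of n.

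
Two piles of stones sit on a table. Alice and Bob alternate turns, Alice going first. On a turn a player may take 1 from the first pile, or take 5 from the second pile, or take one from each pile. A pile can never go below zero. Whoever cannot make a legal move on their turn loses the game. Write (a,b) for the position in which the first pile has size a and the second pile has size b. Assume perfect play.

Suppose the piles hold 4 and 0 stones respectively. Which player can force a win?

Bob wins.

Classify positions by backward induction: terminal positions (no move available) are L. From any other position, the mover wins iff some move reaches an L.
No move ever increases a pile, so every position that can arise here has a ≤ 4 and b ≤ 0; it is enough to label the cells with 0 ≤ a ≤ 4 and 0 ≤ b ≤ 0.
Every move lowers a or b (never raises either), so fill the grid row by row in increasing a, and left to right within a row: each cell's successors are then already labelled.
      b=0
a=0:    L
a=1:    W
a=2:    L
a=3:    W
a=4:    L
Cells with no legal move (terminal, hence L): (0,0).
The remaining L cells, each justified by listing all of its moves:
(2,0): →(1,0)(W) only, which is W, so L
(4,0): →(3,0)(W) only, which is W, so L
Every other cell has at least one move into one of the L cells above, so it is W.
The starting position (4,0) is L: whatever Alice does, the opponent receives a W position.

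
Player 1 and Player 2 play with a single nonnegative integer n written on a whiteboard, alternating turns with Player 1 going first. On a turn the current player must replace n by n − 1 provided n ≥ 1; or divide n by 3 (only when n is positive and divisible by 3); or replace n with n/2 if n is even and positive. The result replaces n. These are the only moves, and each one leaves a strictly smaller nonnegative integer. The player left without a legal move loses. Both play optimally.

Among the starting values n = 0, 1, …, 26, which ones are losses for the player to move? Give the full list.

Work bottom-up. With no move the player to move loses. Otherwise the position is W if at least one move leads to an L position for the opponent, and L if every move leads to a W.
n=0: no move → L
n=1: →0(L), so W
n=2: →1(W) only, which is W, so L
n=3: →2(L), so W
n=4: →2(L), so W
n=5: →4(W) only, which is W, so L
n=6: →2(L), so W
n=7: →6(W) only, which is W, so L
n=8: →7(L), so W
n=9: →3(W), 8(W) — all W, so L
n=10: →5(L), so W
n=11: →10(W) only, which is W, so L
n=12: →11(L), so W
n=13: →12(W) only, which is W, so L
n=14: →7(L), so W
n=15: →5(L), so W
n=16: →8(W), 15(W) — all W, so L
n=17: →16(L), so W
n=18: →9(L), so W
n=19: →18(W) only, which is W, so L
n=20: →19(L), so W
n=21: →7(L), so W
n=22: →11(L), so W
n=23: →22(W) only, which is W, so L
n=24: →23(L), so W
n=25: →24(W) only, which is W, so L
n=26: →13(L), so W
Reading off the rows marked L gives the requested list; there are 11 such values of n.

0, 2, 5, 7, 9, 11, 13, 16, 19, 23, 25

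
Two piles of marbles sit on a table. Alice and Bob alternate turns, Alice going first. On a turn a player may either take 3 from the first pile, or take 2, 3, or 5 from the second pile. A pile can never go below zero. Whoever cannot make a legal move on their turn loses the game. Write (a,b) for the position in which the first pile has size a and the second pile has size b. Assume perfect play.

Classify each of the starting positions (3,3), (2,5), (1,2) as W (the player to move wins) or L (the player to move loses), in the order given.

Work bottom-up. With no move the player to move loses. Otherwise the position is W if at least one move leads to an L position for the opponent, and L if every move leads to a W.
No move ever increases a pile, so every position that can arise here has a ≤ 3 and b ≤ 5; it is enough to label the cells with 0 ≤ a ≤ 3 and 0 ≤ b ≤ 5.
Every move lowers a or b (never raises either), so fill the grid row by row in increasing a, and left to right within a row: each cell's successors are then already labelled.
      b=0  b=1  b=2  b=3  b=4  b=5
a=0:    L    L    W    W    W    W
a=1:    L    L    W    W    W    W
a=2:    L    L    W    W    W    W
a=3:    W    W    L    L    W    W
Cells with no legal move (terminal, hence L): (0,0), (0,1), (1,0), (1,1), (2,0), (2,1).
The remaining L cells, each justified by listing all of its moves:
(3,2): moves to (0,2)(W), (3,0)(W); every one is W ⇒ L
(3,3): moves to (0,3)(W), (3,1)(W), (3,0)(W); every one is W ⇒ L
Every other cell has at least one move into one of the L cells above, so it is W.
(3,3): one of the L cells justified above, so L
(2,5): the move to (2,0) reaches an L cell, so W
(1,2): the move to (1,0) reaches an L cell, so W

(3,3): L, (2,5): W, (1,2): W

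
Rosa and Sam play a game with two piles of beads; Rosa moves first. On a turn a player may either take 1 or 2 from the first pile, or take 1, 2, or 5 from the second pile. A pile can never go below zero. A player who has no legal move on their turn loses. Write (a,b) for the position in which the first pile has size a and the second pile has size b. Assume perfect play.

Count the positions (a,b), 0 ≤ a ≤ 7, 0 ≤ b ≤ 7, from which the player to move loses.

22

Build the W/L table. Terminal = L. A non-terminal position is W if it has a move to some L; otherwise it is L.
Every move lowers a or b (never raises either), so fill the grid row by row in increasing a, and left to right within a row: each cell's successors are then already labelled.
      b=0  b=1  b=2  b=3  b=4  b=5  b=6  b=7
a=0:    L    W    W    L    W    W    L    W
a=1:    W    L    W    W    L    W    W    L
a=2:    W    W    L    W    W    L    W    W
a=3:    L    W    W    L    W    W    L    W
a=4:    W    L    W    W    L    W    W    L
a=5:    W    W    L    W    W    L    W    W
a=6:    L    W    W    L    W    W    L    W
a=7:    W    L    W    W    L    W    W    L
Cells with no legal move (terminal, hence L): (0,0).
The remaining L cells, each justified by listing all of its moves:
(0,3): L (options (0,2)(W), (0,1)(W) are all W)
(0,6): L (options (0,5)(W), (0,4)(W), (0,1)(W) are all W)
(1,1): L (options (0,1)(W), (1,0)(W) are all W)
(1,4): L (options (0,4)(W), (1,3)(W), (1,2)(W) are all W)
(1,7): L (options (0,7)(W), (1,6)(W), (1,5)(W), (1,2)(W) are all W)
(2,2): L (options (1,2)(W), (0,2)(W), (2,1)(W), (2,0)(W) are all W)
(2,5): L (options (1,5)(W), (0,5)(W), (2,4)(W), (2,3)(W), (2,0)(W) are all W)
(3,0): L (options (2,0)(W), (1,0)(W) are all W)
(3,3): L (options (2,3)(W), (1,3)(W), (3,2)(W), (3,1)(W) are all W)
(3,6): L (options (2,6)(W), (1,6)(W), (3,5)(W), (3,4)(W), (3,1)(W) are all W)
(4,1): L (options (3,1)(W), (2,1)(W), (4,0)(W) are all W)
(4,4): L (options (3,4)(W), (2,4)(W), (4,3)(W), (4,2)(W) are all W)
(4,7): L (options (3,7)(W), (2,7)(W), (4,6)(W), (4,5)(W), (4,2)(W) are all W)
(5,2): L (options (4,2)(W), (3,2)(W), (5,1)(W), (5,0)(W) are all W)
(5,5): L (options (4,5)(W), (3,5)(W), (5,4)(W), (5,3)(W), (5,0)(W) are all W)
(6,0): L (options (5,0)(W), (4,0)(W) are all W)
(6,3): L (options (5,3)(W), (4,3)(W), (6,2)(W), (6,1)(W) are all W)
(6,6): L (options (5,6)(W), (4,6)(W), (6,5)(W), (6,4)(W), (6,1)(W) are all W)
(7,1): L (options (6,1)(W), (5,1)(W), (7,0)(W) are all W)
(7,4): L (options (6,4)(W), (5,4)(W), (7,3)(W), (7,2)(W) are all W)
(7,7): L (options (6,7)(W), (5,7)(W), (7,6)(W), (7,5)(W), (7,2)(W) are all W)
Every other cell has at least one move into one of the L cells above, so it is W.
L cells per row: a=0: 3, a=1: 3, a=2: 2, a=3: 3, a=4: 3, a=5: 2, a=6: 3, a=7: 3; total 22.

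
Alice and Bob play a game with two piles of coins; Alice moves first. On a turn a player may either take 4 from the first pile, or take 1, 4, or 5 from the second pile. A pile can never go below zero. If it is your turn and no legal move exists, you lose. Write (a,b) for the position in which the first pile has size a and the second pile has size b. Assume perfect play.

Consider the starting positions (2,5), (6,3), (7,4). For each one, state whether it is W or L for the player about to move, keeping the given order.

(2,5): W, (6,3): L, (7,4): W

Positions with no move are L. A position that does have a move is losing for the player to move precisely when every available move leads to a winning position for the opponent. Fill in the labels:
No move ever increases a pile, so every position that can arise here has a ≤ 7 and b ≤ 5; it is enough to label the cells with 0 ≤ a ≤ 7 and 0 ≤ b ≤ 5.
Every move lowers a or b (never raises either), so fill the grid row by row in increasing a, and left to right within a row: each cell's successors are then already labelled.
      b=0  b=1  b=2  b=3  b=4  b=5
a=0:    L    W    L    W    W    W
a=1:    L    W    L    W    W    W
a=2:    L    W    L    W    W    W
a=3:    L    W    L    W    W    W
a=4:    W    L    W    L    W    W
a=5:    W    L    W    L    W    W
a=6:    W    L    W    L    W    W
a=7:    W    L    W    L    W    W
Cells with no legal move (terminal, hence L): (0,0), (1,0), (2,0), (3,0).
The remaining L cells, each justified by listing all of its moves:
(0,2): →(0,1)(W) only, which is W, so L
(1,2): →(1,1)(W) only, which is W, so L
(2,2): →(2,1)(W) only, which is W, so L
(3,2): →(3,1)(W) only, which is W, so L
(4,1): →(0,1)(W), (4,0)(W) — all W, so L
(4,3): →(0,3)(W), (4,2)(W) — all W, so L
(5,1): →(1,1)(W), (5,0)(W) — all W, so L
(5,3): →(1,3)(W), (5,2)(W) — all W, so L
(6,1): →(2,1)(W), (6,0)(W) — all W, so L
(6,3): →(2,3)(W), (6,2)(W) — all W, so L
(7,1): →(3,1)(W), (7,0)(W) — all W, so L
(7,3): →(3,3)(W), (7,2)(W) — all W, so L
Every other cell has at least one move into one of the L cells above, so it is W.
(2,5): the move to (2,0) reaches an L cell, so W
(6,3): one of the L cells justified above, so L
(7,4): the move to (7,3) reaches an L cell, so W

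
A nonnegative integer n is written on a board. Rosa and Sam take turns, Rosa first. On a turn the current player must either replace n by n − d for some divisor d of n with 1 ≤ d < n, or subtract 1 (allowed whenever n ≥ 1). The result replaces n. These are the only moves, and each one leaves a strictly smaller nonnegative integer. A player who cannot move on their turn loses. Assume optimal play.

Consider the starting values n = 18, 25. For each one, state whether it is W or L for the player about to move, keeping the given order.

Build the W/L table. Terminal = L. A non-terminal position is W if it has a move to some L; otherwise it is L.
n=0: no move → L
n=1: W (go to 0, an L position)
n=2: L (sole option 1(W) is W)
n=3: W (go to 2, an L position)
n=4: W (go to 2, an L position)
n=5: L (sole option 4(W) is W)
n=6: W (go to 5, an L position)
n=7: L (sole option 6(W) is W)
n=8: W (go to 7, an L position)
n=9: L (options 6(W), 8(W) are all W)
n=10: W (go to 5, an L position)
n=11: L (sole option 10(W) is W)
n=12: W (go to 9, an L position)
n=13: L (sole option 12(W) is W)
n=14: W (go to 7, an L position)
n=15: L (options 10(W), 12(W), 14(W) are all W)
n=16: W (go to 15, an L position)
n=17: L (sole option 16(W) is W)
n=18: W (go to 9, an L position)
n=19: L (sole option 18(W) is W)
n=20: W (go to 15, an L position)
n=21: L (options 14(W), 18(W), 20(W) are all W)
n=22: W (go to 11, an L position)
n=23: L (sole option 22(W) is W)
n=24: W (go to 21, an L position)
n=25: L (options 20(W), 24(W) are all W)

18: W, 25: L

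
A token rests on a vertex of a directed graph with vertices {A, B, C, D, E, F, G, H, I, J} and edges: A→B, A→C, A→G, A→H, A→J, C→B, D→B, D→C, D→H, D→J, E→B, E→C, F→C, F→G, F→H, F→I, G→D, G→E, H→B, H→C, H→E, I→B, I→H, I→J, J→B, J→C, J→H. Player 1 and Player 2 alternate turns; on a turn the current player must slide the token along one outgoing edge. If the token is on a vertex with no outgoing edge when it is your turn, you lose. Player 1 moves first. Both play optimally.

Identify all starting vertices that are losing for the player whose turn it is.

B, G

Positions with no move are L. A position that does have a move is losing for the player to move precisely when every available move leads to a winning position for the opponent. Fill in the labels:
Every edge goes from a vertex to one that appears earlier in the order B, C, E, H, J, I, D, G, A, F, so processing vertices in that order labels each vertex after all of its successors.
B: no outgoing edge → L
C: W (go to B, an L position)
E: W (go to B, an L position)
H: W (go to B, an L position)
J: W (go to B, an L position)
I: W (go to B, an L position)
D: W (go to B, an L position)
G: L (options D(W), E(W) are all W)
A: W (go to G, an L position)
F: W (go to G, an L position)
The losing starting vertices are exactly the entries labelled L in this table (2 of them).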